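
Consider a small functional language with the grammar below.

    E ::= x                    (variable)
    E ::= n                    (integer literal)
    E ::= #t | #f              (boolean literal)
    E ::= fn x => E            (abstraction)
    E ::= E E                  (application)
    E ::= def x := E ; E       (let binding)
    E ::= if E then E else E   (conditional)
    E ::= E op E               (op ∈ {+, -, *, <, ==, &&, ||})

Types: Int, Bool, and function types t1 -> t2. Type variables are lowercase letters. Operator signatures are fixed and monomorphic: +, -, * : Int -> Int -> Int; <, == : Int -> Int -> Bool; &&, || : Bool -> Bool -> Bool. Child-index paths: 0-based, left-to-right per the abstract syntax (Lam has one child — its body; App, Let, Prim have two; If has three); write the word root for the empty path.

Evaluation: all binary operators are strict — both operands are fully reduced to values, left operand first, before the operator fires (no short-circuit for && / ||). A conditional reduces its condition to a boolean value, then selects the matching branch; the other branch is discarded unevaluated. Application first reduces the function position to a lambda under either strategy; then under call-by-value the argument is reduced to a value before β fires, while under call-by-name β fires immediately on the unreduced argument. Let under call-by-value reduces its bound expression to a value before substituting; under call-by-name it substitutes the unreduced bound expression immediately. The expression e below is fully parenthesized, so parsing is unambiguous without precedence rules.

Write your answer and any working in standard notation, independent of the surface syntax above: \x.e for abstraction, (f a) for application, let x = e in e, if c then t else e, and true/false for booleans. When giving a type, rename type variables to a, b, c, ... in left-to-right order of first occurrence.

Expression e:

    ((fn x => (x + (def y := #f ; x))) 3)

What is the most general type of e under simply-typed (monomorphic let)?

Working:
x : a
  unify a ~ Int
let y : Bool
x : Int
  unify Int ~ Int
\x._ : Int -> Int
  unify Int -> Int ~ Int -> b
  unify Int ~ Int
  unify Int ~ b
_ _ : Int

Answer: Int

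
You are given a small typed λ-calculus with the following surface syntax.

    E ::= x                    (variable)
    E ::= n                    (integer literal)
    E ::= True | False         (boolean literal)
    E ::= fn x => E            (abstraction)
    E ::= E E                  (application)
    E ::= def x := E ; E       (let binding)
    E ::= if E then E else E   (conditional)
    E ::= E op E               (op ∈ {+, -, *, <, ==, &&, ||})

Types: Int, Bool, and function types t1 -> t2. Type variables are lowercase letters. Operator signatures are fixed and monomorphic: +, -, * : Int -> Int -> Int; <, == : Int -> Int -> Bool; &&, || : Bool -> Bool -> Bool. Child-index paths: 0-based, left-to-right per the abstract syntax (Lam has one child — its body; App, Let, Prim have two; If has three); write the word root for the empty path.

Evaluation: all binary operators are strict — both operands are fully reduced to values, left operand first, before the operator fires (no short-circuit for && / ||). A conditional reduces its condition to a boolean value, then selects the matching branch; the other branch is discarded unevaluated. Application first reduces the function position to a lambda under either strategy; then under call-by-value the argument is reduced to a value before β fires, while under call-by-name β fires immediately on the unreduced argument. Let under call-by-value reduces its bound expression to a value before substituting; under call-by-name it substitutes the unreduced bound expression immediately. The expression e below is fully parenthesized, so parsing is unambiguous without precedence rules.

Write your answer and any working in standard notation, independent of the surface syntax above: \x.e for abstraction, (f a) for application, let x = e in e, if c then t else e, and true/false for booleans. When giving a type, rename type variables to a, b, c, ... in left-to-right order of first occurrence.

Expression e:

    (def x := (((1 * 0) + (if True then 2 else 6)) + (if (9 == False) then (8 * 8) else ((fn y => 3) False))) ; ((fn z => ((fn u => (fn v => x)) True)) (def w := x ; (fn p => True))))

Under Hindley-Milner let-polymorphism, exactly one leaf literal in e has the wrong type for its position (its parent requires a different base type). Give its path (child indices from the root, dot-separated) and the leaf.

Trace:
  unify Int ~ Int
  unify Int ~ Int
  unify Int ~ Int
  unify Bool ~ Bool
  unify Int ~ Int
  unify Int ~ Int
  unify Int ~ Int
  unify Int ~ Int
  unify Bool ~ Int
  FAIL: mismatch Bool ~ Int

Answer: 0.1.0.1 : false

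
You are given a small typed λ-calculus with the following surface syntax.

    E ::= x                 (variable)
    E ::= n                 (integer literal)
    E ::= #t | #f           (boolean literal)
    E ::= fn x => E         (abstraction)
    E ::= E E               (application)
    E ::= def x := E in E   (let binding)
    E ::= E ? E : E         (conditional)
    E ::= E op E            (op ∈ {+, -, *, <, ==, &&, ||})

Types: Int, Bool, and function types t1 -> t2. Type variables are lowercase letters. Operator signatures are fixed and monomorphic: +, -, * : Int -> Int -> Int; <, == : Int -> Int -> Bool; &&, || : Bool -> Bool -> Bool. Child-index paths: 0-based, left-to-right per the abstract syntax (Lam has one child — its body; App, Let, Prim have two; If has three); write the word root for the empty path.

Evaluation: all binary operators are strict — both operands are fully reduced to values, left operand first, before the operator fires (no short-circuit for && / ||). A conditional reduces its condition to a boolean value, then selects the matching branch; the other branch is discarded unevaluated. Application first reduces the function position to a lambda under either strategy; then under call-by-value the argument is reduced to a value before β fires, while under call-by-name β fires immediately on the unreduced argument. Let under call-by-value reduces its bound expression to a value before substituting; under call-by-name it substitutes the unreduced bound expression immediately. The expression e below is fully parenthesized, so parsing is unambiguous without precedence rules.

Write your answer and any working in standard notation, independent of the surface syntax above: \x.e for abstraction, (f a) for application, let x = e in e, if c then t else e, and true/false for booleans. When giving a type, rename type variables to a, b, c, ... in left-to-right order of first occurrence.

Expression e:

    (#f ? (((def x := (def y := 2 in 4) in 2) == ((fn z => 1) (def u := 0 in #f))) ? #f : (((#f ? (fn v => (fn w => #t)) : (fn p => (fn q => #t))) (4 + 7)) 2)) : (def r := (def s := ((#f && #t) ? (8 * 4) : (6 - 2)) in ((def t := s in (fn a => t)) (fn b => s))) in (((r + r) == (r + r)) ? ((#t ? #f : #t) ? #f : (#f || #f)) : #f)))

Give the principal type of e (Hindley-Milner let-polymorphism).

Trace:
  unify Bool ~ Bool
let y : Int
let x : Int
  unify Int ~ Int
\z._ : a -> Int
let u : Int
  unify a -> Int ~ Bool -> b
  unify a ~ Bool
  unify Int ~ b
_ _ : Int
  unify Int ~ Int
  unify Bool ~ Bool
  unify Bool ~ Bool
\w._ : d -> Bool
\v._ : c -> d -> Bool
\q._ : f -> Bool
\p._ : e -> f -> Bool
  unify c -> d -> Bool ~ e -> f -> Bool
  unify c ~ e
  unify d -> Bool ~ f -> Bool
  unify d ~ f
  unify Bool ~ Bool
  unify Int ~ Int
  unify Int ~ Int
  unify e -> f -> Bool ~ Int -> g
  unify e ~ Int
  unify f -> Bool ~ g
_ _ : f -> Bool
  unify f -> Bool ~ Int -> h
  unify f ~ Int
  unify Bool ~ h
_ _ : Bool
  unify Bool ~ Bool
  unify Bool ~ Bool
  unify Bool ~ Bool
  unify Bool ~ Bool
  unify Int ~ Int
  unify Int ~ Int
  unify Int ~ Int
  unify Int ~ Int
  unify Int ~ Int
let s : Int
s : Int
let t : Int
t : Int
\a._ : i -> Int
s : Int
\b._ : j -> Int
  unify i -> Int ~ (j -> Int) -> k
  unify i ~ j -> Int
  unify Int ~ k
_ _ : Int
let r : Int
r : Int
  unify Int ~ Int
r : Int
  unify Int ~ Int
  unify Int ~ Int
r : Int
  unify Int ~ Int
r : Int
  unify Int ~ Int
  unify Int ~ Int
  unify Bool ~ Bool
  unify Bool ~ Bool
  unify Bool ~ Bool
  unify Bool ~ Bool
  unify Bool ~ Bool
  unify Bool ~ Bool
  unify Bool ~ Bool
  unify Bool ~ Bool
  unify Bool ~ Bool

Answer: Bool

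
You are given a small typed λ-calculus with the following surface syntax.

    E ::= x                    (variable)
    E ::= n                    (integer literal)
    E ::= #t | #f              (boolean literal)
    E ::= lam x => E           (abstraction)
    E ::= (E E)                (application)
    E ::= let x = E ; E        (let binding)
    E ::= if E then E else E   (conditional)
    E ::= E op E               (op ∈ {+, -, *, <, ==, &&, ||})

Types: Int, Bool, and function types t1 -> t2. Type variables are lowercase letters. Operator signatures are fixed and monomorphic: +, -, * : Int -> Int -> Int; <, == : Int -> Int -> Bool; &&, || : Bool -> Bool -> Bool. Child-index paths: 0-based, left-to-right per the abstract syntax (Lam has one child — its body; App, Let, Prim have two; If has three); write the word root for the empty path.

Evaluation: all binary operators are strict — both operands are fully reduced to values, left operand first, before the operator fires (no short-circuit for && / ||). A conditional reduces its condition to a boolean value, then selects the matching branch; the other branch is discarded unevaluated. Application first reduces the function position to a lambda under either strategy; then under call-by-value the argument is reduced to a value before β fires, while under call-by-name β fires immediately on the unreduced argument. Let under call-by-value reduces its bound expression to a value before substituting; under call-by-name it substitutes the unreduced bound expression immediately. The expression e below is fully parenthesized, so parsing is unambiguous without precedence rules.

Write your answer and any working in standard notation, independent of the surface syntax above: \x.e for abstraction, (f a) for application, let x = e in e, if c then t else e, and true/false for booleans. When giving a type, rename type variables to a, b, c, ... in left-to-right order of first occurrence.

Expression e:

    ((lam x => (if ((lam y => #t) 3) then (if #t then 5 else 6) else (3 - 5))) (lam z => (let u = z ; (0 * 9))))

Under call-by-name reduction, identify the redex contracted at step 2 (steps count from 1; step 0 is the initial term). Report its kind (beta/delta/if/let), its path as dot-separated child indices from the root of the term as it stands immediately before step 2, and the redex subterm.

Answer: beta at 0 : ((\y.true) 3)

Derivation:
step 0: ((\x.(if ((\y.true) 3) then (if true then 5 else 6) else (3 - 5))) (\z.(let u = z in (0 * 9))))
step 1: [beta@root] (if ((\y.true) 3) then (if true then 5 else 6) else (3 - 5))
step 2: [beta@0] (if true then (if true then 5 else 6) else (3 - 5))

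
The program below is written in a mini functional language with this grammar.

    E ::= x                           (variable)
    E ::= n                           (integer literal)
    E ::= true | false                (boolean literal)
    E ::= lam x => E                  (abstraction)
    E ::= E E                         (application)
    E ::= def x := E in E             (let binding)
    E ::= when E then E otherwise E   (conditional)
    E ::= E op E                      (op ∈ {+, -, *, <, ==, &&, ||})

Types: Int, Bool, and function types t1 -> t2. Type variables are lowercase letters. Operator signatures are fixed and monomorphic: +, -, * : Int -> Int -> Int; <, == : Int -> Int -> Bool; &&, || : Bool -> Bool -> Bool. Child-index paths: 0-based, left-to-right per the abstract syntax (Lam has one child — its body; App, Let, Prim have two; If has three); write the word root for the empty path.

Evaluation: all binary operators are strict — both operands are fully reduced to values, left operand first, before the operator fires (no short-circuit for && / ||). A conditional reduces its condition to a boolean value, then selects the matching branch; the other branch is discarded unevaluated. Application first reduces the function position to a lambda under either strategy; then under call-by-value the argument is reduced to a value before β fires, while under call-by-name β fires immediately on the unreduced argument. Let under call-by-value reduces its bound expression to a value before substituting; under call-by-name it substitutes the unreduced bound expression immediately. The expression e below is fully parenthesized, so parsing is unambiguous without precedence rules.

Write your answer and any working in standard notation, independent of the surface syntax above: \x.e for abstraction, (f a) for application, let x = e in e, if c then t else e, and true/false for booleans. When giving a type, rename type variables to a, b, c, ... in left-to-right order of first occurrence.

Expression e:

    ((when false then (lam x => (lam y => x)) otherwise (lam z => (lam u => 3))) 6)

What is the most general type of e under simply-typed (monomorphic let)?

Answer: a -> Int

Working:
  unify Bool ~ Bool
x : a
\y._ : b -> a
\x._ : a -> b -> a
\u._ : d -> Int
\z._ : c -> d -> Int
  unify a -> b -> a ~ c -> d -> Int
  unify a ~ c
  unify b -> c ~ d -> Int
  unify b ~ d
  unify c ~ Int
  unify Int -> d -> Int ~ Int -> e
  unify Int ~ Int
  unify d -> Int ~ e
_ _ : d -> Int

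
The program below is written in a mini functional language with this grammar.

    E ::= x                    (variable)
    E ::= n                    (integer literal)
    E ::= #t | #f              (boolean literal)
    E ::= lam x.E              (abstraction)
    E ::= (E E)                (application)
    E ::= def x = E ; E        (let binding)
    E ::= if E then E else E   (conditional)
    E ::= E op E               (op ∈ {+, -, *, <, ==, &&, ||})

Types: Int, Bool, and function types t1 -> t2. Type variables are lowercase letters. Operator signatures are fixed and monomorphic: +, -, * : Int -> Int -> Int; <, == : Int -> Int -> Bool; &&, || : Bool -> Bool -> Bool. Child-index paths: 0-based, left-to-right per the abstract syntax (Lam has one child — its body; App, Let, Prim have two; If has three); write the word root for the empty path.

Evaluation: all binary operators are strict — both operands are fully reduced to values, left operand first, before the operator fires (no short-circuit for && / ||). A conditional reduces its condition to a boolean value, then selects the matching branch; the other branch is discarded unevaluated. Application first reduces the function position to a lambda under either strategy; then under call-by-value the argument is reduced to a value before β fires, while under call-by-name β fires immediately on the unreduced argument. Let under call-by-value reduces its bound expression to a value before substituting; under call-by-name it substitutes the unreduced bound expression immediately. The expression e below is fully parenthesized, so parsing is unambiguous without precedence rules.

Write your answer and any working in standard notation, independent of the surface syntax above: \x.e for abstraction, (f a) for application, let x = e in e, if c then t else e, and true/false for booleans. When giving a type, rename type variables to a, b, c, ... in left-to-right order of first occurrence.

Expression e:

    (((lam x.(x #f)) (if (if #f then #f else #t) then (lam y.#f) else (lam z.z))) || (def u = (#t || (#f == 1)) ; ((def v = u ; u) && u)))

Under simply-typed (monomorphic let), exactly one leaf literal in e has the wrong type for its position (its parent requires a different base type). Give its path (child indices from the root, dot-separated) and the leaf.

Answer: 1.0.1.0 : false

Derivation:
x : a
  unify a ~ Bool -> b
_ _ : b
\x._ : (Bool -> b) -> b
  unify Bool ~ Bool
  unify Bool ~ Bool
  unify Bool ~ Bool
\y._ : c -> Bool
z : d
\z._ : d -> d
  unify c -> Bool ~ d -> d
  unify c ~ d
  unify Bool ~ d
  unify (Bool -> b) -> b ~ (Bool -> Bool) -> e
  unify Bool -> b ~ Bool -> Bool
  unify Bool ~ Bool
  unify b ~ Bool
  unify Bool ~ e
_ _ : Bool
  unify Bool ~ Bool
  unify Bool ~ Bool
  unify Bool ~ Int
  FAIL: mismatch Bool ~ Int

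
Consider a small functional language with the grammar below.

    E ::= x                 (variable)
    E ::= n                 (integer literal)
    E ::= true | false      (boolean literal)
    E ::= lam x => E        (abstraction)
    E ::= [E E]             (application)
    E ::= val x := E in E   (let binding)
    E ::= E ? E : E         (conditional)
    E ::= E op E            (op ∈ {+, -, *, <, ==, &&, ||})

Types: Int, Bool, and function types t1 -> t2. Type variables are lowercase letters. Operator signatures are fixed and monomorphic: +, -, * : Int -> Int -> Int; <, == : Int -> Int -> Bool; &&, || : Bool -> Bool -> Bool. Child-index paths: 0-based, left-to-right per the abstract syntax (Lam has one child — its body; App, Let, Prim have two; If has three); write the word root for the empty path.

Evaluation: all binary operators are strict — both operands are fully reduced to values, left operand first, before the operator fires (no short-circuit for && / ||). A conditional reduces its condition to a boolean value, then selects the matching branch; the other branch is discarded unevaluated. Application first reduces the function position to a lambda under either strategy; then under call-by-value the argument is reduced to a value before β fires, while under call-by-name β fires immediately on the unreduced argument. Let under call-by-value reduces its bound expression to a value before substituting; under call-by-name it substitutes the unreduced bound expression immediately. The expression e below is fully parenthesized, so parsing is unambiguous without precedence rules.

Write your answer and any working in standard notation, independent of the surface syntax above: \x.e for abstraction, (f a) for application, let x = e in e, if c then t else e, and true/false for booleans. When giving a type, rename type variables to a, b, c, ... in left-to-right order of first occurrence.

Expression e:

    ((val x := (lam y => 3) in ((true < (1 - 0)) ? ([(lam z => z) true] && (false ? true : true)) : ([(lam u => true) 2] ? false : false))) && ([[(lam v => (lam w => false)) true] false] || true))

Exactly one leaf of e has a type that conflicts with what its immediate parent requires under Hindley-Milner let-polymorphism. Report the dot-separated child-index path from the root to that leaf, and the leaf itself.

Working:
\y._ : a -> Int
let x : forall. a -> Int
  unify Bool ~ Int
  FAIL: mismatch Bool ~ Int

Answer: 0.1.0.0 : true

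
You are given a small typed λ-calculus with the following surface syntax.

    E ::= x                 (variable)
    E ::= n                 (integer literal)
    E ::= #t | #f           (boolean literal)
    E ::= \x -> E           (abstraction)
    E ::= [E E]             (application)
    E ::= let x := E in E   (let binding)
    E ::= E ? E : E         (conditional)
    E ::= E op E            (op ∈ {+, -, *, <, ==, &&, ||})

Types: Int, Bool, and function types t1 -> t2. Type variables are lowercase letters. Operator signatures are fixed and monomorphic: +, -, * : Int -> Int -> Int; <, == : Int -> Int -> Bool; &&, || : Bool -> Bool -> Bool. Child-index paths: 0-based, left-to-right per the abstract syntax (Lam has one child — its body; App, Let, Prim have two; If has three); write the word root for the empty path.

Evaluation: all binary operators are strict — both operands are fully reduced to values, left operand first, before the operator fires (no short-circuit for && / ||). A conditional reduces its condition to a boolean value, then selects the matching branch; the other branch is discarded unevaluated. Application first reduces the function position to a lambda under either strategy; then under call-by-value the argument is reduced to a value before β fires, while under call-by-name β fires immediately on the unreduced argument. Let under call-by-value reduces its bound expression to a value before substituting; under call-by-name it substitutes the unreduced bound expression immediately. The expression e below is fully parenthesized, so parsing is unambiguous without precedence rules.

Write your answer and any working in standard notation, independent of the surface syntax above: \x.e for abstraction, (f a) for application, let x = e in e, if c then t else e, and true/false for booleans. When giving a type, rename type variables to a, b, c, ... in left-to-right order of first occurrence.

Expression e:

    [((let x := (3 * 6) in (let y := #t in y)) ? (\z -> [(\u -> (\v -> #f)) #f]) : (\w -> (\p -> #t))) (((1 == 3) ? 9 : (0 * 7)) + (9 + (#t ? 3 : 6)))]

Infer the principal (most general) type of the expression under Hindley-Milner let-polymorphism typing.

Derivation:
  unify Int ~ Int
  unify Int ~ Int
let x : Int
let y : Bool
y : Bool
  unify Bool ~ Bool
\v._ : c -> Bool
\u._ : b -> c -> Bool
  unify b -> c -> Bool ~ Bool -> d
  unify b ~ Bool
  unify c -> Bool ~ d
_ _ : c -> Bool
\z._ : a -> c -> Bool
\p._ : f -> Bool
\w._ : e -> f -> Bool
  unify a -> c -> Bool ~ e -> f -> Bool
  unify a ~ e
  unify c -> Bool ~ f -> Bool
  unify c ~ f
  unify Bool ~ Bool
  unify Int ~ Int
  unify Int ~ Int
  unify Bool ~ Bool
  unify Int ~ Int
  unify Int ~ Int
  unify Int ~ Int
  unify Int ~ Int
  unify Int ~ Int
  unify Bool ~ Bool
  unify Int ~ Int
  unify Int ~ Int
  unify Int ~ Int
  unify e -> f -> Bool ~ Int -> g
  unify e ~ Int
  unify f -> Bool ~ g
_ _ : f -> Bool

Answer: a -> Bool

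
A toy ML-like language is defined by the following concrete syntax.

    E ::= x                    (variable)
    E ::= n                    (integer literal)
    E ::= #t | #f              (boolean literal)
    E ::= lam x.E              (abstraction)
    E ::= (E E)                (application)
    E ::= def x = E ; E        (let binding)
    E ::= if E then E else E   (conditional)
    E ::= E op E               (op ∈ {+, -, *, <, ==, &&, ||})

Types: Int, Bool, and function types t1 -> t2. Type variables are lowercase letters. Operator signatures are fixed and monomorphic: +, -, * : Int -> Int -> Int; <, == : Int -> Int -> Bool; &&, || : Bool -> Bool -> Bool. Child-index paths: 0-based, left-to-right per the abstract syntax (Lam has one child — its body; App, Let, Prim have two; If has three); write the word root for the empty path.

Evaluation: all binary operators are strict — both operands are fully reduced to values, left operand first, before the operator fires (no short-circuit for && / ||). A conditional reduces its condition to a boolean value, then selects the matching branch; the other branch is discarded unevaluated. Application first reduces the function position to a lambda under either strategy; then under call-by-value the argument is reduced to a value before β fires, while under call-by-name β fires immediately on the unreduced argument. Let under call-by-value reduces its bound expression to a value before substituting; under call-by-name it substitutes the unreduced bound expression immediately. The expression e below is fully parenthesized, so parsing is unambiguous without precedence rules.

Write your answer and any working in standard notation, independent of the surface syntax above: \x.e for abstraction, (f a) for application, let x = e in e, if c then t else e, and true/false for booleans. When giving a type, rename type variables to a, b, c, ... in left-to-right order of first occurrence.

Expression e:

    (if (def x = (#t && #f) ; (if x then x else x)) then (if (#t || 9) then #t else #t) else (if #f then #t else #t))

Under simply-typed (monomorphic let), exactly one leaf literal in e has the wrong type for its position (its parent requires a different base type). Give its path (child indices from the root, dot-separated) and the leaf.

Answer: 1.0.1 : 9

Trace:
  unify Bool ~ Bool
  unify Bool ~ Bool
let x : Bool
x : Bool
  unify Bool ~ Bool
x : Bool
x : Bool
  unify Bool ~ Bool
  unify Bool ~ Bool
  unify Bool ~ Bool
  unify Int ~ Bool
  FAIL: mismatch Int ~ Bool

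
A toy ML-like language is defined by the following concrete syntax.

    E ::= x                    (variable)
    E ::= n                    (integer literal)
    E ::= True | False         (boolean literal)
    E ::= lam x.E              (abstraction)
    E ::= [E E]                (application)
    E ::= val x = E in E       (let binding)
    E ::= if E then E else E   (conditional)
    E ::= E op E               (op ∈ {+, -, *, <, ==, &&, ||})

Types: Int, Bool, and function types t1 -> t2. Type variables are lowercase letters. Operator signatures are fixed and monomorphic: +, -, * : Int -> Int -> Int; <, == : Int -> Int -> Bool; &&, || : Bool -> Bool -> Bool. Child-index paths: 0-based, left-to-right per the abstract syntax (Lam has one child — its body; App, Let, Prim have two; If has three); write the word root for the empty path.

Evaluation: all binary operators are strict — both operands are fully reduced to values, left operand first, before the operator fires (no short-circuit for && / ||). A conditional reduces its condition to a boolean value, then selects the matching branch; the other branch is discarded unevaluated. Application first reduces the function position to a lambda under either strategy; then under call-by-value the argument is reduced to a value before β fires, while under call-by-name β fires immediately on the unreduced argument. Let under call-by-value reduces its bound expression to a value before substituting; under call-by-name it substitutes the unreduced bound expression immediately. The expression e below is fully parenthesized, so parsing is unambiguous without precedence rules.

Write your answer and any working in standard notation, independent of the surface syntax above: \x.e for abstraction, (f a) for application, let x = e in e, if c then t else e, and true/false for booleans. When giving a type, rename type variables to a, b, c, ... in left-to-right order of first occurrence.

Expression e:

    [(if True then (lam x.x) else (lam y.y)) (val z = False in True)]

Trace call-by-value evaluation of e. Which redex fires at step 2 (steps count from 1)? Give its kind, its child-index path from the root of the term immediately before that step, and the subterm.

Derivation:
step 0: ((if true then (\x.x) else (\y.y)) (let z = false in true))
step 1: [if@0] ((\x.x) (let z = false in true))
step 2: [let@1] ((\x.x) true)

Answer: let at 1 : (let z = false in true)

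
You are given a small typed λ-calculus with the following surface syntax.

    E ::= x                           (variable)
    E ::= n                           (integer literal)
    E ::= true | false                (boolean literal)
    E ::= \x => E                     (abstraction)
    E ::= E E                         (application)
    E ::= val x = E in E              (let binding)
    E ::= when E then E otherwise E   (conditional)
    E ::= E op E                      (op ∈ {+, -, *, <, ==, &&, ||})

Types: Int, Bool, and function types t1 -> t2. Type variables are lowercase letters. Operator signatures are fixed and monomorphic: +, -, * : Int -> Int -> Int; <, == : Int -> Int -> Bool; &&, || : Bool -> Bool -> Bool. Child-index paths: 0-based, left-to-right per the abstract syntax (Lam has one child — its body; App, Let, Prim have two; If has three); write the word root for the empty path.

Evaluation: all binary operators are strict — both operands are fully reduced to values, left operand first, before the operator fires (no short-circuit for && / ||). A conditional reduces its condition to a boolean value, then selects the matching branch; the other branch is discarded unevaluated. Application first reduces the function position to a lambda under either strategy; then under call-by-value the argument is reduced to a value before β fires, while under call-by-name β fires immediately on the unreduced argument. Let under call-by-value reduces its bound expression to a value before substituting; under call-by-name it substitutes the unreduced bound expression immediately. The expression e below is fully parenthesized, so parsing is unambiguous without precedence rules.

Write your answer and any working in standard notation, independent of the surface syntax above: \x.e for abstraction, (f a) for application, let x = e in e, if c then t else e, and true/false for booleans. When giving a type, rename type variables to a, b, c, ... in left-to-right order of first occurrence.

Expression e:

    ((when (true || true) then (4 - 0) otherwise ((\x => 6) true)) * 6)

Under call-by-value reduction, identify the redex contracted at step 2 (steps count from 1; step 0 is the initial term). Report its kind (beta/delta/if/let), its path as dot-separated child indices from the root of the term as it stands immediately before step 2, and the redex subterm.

Answer: if at 0 : (if true then (4 - 0) else ((\x.6) true))

Trace:
step 0: ((if (true || true) then (4 - 0) else ((\x.6) true)) * 6)
step 1: [delta@0.0] ((if true then (4 - 0) else ((\x.6) true)) * 6)
step 2: [if@0] ((4 - 0) * 6)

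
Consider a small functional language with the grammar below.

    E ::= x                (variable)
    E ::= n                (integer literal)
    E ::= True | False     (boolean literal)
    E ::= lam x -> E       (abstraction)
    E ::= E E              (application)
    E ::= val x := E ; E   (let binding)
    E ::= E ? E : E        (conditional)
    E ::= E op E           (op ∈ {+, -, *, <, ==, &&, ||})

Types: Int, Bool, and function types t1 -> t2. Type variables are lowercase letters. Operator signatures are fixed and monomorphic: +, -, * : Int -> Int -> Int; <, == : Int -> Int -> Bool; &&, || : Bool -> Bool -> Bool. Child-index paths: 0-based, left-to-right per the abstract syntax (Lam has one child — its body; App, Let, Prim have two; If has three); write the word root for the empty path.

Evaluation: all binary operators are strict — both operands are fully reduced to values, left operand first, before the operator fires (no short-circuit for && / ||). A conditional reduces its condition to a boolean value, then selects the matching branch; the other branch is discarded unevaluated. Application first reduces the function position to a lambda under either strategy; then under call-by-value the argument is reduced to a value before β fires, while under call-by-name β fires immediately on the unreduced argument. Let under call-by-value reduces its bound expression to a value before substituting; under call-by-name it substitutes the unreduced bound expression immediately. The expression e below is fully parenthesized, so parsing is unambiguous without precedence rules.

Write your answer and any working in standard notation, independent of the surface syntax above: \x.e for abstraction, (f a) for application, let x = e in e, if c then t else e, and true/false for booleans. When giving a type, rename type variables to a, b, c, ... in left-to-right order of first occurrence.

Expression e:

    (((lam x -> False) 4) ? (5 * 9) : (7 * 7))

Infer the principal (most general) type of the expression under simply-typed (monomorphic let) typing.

Answer: Int

Derivation:
\x._ : a -> Bool
  unify a -> Bool ~ Int -> b
  unify a ~ Int
  unify Bool ~ b
_ _ : Bool
  unify Bool ~ Bool
  unify Int ~ Int
  unify Int ~ Int
  unify Int ~ Int
  unify Int ~ Int
  unify Int ~ Int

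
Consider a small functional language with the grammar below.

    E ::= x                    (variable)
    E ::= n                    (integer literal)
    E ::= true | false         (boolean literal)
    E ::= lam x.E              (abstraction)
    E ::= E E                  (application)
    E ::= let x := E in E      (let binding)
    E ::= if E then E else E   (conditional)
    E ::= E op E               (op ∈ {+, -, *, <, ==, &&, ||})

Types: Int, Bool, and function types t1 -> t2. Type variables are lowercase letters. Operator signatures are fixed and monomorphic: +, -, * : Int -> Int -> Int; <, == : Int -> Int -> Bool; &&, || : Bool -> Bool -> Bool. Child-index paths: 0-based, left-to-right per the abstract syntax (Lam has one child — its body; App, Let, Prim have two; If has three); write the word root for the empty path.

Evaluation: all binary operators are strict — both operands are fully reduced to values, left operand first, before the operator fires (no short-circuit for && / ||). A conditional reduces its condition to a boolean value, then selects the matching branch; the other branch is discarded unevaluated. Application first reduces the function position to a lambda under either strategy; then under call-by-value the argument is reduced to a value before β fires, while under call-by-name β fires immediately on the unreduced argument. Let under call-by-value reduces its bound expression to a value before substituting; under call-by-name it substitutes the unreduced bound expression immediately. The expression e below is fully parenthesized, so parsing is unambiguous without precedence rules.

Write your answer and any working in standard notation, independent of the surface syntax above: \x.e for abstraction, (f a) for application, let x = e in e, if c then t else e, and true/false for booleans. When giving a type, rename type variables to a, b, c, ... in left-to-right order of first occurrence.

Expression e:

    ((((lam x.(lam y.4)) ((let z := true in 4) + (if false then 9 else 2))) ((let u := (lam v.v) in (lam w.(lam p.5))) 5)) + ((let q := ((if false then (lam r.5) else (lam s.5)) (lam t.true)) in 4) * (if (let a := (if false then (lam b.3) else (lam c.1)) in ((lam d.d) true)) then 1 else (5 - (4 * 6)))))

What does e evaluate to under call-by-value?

Answer: 8

Trace:
step 0: ((((\x.(\y.4)) ((let z = true in 4) + (if false then 9 else 2))) ((let u = (\v.v) in (\w.(\p.5))) 5)) + ((let q = ((if false then (\r.5) else (\s.5)) (\t.true)) in 4) * (if (let a = (if false then (\b.3) else (\c.1)) in ((\d.d) true)) then 1 else (5 - (4 * 6)))))
step 1: [let@0.0.1.0] ((((\x.(\y.4)) (4 + (if false then 9 else 2))) ((let u = (\v.v) in (\w.(\p.5))) 5)) + ((let q = ((if false then (\r.5) else (\s.5)) (\t.true)) in 4) * (if (let a = (if false then (\b.3) else (\c.1)) in ((\d.d) true)) then 1 else (5 - (4 * 6)))))
step 2: [if@0.0.1.1] ((((\x.(\y.4)) (4 + 2)) ((let u = (\v.v) in (\w.(\p.5))) 5)) + ((let q = ((if false then (\r.5) else (\s.5)) (\t.true)) in 4) * (if (let a = (if false then (\b.3) else (\c.1)) in ((\d.d) true)) then 1 else (5 - (4 * 6)))))
step 3: [delta@0.0.1] ((((\x.(\y.4)) 6) ((let u = (\v.v) in (\w.(\p.5))) 5)) + ((let q = ((if false then (\r.5) else (\s.5)) (\t.true)) in 4) * (if (let a = (if false then (\b.3) else (\c.1)) in ((\d.d) true)) then 1 else (5 - (4 * 6)))))
step 4: [beta@0.0] (((\y.4) ((let u = (\v.v) in (\w.(\p.5))) 5)) + ((let q = ((if false then (\r.5) else (\s.5)) (\t.true)) in 4) * (if (let a = (if false then (\b.3) else (\c.1)) in ((\d.d) true)) then 1 else (5 - (4 * 6)))))
step 5: [let@0.1.0] (((\y.4) ((\w.(\p.5)) 5)) + ((let q = ((if false then (\r.5) else (\s.5)) (\t.true)) in 4) * (if (let a = (if false then (\b.3) else (\c.1)) in ((\d.d) true)) then 1 else (5 - (4 * 6)))))
step 6: [beta@0.1] (((\y.4) (\p.5)) + ((let q = ((if false then (\r.5) else (\s.5)) (\t.true)) in 4) * (if (let a = (if false then (\b.3) else (\c.1)) in ((\d.d) true)) then 1 else (5 - (4 * 6)))))
step 7: [beta@0] (4 + ((let q = ((if false then (\r.5) else (\s.5)) (\t.true)) in 4) * (if (let a = (if false then (\b.3) else (\c.1)) in ((\d.d) true)) then 1 else (5 - (4 * 6)))))
step 8: [if@1.0.0.0] (4 + ((let q = ((\s.5) (\t.true)) in 4) * (if (let a = (if false then (\b.3) else (\c.1)) in ((\d.d) true)) then 1 else (5 - (4 * 6)))))
step 9: [beta@1.0.0] (4 + ((let q = 5 in 4) * (if (let a = (if false then (\b.3) else (\c.1)) in ((\d.d) true)) then 1 else (5 - (4 * 6)))))
step 10: [let@1.0] (4 + (4 * (if (let a = (if false then (\b.3) else (\c.1)) in ((\d.d) true)) then 1 else (5 - (4 * 6)))))
step 11: [if@1.1.0.0] (4 + (4 * (if (let a = (\c.1) in ((\d.d) true)) then 1 else (5 - (4 * 6)))))
step 12: [let@1.1.0] (4 + (4 * (if ((\d.d) true) then 1 else (5 - (4 * 6)))))
step 13: [beta@1.1.0] (4 + (4 * (if true then 1 else (5 - (4 * 6)))))
step 14: [if@1.1] (4 + (4 * 1))
step 15: [delta@1] (4 + 4)
step 16: [delta@root] 8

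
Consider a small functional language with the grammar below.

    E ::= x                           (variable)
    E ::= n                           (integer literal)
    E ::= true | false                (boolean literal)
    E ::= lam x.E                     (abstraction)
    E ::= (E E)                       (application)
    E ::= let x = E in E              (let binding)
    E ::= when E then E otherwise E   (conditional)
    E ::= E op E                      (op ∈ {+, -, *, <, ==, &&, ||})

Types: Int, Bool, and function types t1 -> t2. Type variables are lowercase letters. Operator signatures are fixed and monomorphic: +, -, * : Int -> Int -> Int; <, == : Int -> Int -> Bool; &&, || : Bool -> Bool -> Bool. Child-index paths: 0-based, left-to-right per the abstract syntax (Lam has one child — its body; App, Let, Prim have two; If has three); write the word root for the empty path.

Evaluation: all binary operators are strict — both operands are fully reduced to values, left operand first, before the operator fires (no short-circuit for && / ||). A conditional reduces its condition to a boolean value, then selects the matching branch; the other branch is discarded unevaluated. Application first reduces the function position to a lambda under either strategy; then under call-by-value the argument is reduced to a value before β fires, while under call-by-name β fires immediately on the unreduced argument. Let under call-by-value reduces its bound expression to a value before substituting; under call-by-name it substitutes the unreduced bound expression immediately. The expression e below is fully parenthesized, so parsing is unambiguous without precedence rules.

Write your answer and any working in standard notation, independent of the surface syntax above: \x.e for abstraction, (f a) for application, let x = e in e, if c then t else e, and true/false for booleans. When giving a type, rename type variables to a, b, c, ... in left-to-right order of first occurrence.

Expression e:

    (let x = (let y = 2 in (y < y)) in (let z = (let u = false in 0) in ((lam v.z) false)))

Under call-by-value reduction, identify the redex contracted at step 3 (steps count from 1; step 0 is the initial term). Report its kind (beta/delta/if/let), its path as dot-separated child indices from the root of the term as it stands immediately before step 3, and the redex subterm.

Trace:
step 0: (let x = (let y = 2 in (y < y)) in (let z = (let u = false in 0) in ((\v.z) false)))
step 1: [let@0] (let x = (2 < 2) in (let z = (let u = false in 0) in ((\v.z) false)))
step 2: [delta@0] (let x = false in (let z = (let u = false in 0) in ((\v.z) false)))
step 3: [let@root] (let z = (let u = false in 0) in ((\v.z) false))

Answer: let at root : (let x = false in (let z = (let u = false in 0) in ((\v.z) false)))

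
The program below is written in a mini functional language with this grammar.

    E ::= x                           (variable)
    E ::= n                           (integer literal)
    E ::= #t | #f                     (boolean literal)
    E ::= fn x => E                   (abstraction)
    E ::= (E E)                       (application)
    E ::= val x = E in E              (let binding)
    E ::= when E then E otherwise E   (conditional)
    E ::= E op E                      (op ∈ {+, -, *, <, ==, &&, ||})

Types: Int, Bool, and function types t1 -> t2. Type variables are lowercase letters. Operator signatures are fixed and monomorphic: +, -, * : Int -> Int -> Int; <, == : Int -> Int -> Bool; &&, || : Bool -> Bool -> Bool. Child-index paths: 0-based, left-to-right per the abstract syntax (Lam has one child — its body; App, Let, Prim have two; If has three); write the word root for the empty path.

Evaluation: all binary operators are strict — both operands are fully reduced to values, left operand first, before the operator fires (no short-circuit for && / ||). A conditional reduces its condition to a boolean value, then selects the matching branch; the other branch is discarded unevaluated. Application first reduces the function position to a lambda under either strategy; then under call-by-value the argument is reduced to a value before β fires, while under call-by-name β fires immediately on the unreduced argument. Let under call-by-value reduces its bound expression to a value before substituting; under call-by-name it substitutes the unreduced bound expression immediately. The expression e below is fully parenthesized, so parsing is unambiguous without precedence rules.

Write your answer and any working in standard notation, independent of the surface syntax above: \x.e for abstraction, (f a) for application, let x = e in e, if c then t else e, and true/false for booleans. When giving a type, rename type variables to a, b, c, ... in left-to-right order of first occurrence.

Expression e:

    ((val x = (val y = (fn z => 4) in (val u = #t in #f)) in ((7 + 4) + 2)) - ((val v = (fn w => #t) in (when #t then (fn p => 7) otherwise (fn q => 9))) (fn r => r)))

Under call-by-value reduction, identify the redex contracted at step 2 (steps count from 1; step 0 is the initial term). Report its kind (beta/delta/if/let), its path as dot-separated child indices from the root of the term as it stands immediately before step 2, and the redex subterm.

Answer: let at 0.0 : (let u = true in false)

Working:
step 0: ((let x = (let y = (\z.4) in (let u = true in false)) in ((7 + 4) + 2)) - ((let v = (\w.true) in (if true then (\p.7) else (\q.9))) (\r.r)))
step 1: [let@0.0] ((let x = (let u = true in false) in ((7 + 4) + 2)) - ((let v = (\w.true) in (if true then (\p.7) else (\q.9))) (\r.r)))
step 2: [let@0.0] ((let x = false in ((7 + 4) + 2)) - ((let v = (\w.true) in (if true then (\p.7) else (\q.9))) (\r.r)))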